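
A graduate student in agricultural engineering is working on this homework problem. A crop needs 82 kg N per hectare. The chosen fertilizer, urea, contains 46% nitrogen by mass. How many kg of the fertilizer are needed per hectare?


Rate = N_required / (N_content / 100)
     = 82 / (46 / 100)
     = 82 / 0.46
     = 178.26 kg/ha


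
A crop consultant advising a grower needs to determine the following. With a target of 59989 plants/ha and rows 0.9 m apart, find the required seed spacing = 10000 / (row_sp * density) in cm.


spacing = 10000 / (row_sp * density)
        = 10000 / (0.9 * 59989)
        = 10000 / 53990.10
        = 0.18522 m = 18.52 cm


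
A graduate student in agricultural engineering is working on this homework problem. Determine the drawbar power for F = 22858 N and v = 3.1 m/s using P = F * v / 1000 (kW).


P = F * v / 1000
  = 22858 * 3.1 / 1000
  = 70859.80 / 1000
  = 70.86 kW


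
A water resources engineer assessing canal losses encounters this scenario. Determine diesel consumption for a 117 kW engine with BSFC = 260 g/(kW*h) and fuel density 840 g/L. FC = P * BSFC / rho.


FC = P * BSFC / rho_fuel
   = 117 * 260 / 840
   = 30420 / 840
   = 36.21 L/h


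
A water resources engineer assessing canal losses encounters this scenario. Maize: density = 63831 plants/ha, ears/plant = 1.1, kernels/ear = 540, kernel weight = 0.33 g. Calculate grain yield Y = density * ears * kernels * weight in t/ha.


Y = density * ears * kernels * kw
  = 63831 * 1.1 * 540 * 0.33 g/ha
  = 12512152.62 g/ha
  = 12512.15 kg/ha = 12.51 t/ha


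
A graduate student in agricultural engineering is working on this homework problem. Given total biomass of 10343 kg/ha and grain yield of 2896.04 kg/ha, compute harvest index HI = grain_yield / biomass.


HI = grain_yield / biomass
   = 2896.04 / 10343
   = 0.28


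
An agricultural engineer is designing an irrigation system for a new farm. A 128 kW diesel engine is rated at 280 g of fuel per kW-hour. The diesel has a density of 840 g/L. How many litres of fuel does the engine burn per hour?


FC = P * BSFC / rho_fuel
   = 128 * 280 / 840
   = 35840 / 840
   = 42.67 L/h


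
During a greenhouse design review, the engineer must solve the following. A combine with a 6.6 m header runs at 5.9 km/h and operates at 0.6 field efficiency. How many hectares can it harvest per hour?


C = w * v * eta_f / 10
  = 6.6 * 5.9 * 0.6 / 10
  = 23.36 / 10
  = 2.34 ha/h


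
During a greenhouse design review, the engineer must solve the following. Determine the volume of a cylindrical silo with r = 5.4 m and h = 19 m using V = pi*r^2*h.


V = pi * r^2 * h
  = pi * 5.4^2 * 19
  = pi * 29.16 * 19
  = 1740.57 m^3


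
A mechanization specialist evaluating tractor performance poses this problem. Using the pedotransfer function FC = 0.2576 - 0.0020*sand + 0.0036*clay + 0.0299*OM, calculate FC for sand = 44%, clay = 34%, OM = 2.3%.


FC = 0.2576 - 0.0020*44 + 0.0036*34 + 0.0299*2.3
   = 0.2576 - 0.0880 + 0.1224 + 0.0688
   = 0.3608


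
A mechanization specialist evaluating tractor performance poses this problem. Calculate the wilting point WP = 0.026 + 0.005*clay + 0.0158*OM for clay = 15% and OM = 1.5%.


WP = 0.026 + 0.005*15 + 0.0158*1.5
   = 0.026 + 0.0750 + 0.0237
   = 0.1247


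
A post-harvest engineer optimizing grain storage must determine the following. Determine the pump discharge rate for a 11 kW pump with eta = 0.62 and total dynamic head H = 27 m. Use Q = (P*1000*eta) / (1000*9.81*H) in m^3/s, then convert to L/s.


Q = (P * 1000 * eta) / (rho * g * H)
  = (11 * 1000 * 0.62) / (1000 * 9.81 * 27)
  = 6820 / 264870
  = 0.02575 m^3/s = 25.75 L/s


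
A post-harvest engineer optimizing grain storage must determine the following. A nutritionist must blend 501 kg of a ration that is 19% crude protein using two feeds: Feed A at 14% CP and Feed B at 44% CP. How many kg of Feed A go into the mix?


parts_A = CP_b - target = 44 - 19 = 25
parts_B = target - CP_a = 19 - 14 = 5
total_parts = 25 + 5 = 30
Feed A = 501 * 25 / 30 = 417.50 kg
Feed B = 501 * 5 / 30 = 83.50 kg

417.50 kg


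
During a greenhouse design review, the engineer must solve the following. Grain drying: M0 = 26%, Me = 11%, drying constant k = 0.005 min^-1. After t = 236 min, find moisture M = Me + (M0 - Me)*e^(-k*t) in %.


M = Me + (M0 - Me) * e^(-k*t)
  = 11 + (26 - 11) * e^(-0.005*236)
  = 11 + 15 * e^(-1.180)
  = 11 + 15 * 0.30728
  = 11 + 4.6092
  = 15.61%


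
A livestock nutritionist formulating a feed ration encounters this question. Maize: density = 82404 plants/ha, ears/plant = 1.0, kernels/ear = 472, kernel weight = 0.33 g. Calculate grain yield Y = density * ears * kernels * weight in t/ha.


Y = density * ears * kernels * kw
  = 82404 * 1.0 * 472 * 0.33 g/ha
  = 12835247.04 g/ha
  = 12835.25 kg/ha = 12.84 t/ha


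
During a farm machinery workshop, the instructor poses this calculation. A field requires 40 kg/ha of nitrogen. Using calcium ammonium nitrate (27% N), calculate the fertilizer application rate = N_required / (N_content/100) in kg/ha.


Rate = N_required / (N_content / 100)
     = 40 / (27 / 100)
     = 40 / 0.27
     = 148.15 kg/ha


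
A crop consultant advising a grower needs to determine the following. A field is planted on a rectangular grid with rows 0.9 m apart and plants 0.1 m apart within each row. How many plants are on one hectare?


D = 10000 / (row_sp * plant_sp)
  = 10000 / (0.9 * 0.1)
  = 10000 / 0.0900
  = 111111.11 plants/ha


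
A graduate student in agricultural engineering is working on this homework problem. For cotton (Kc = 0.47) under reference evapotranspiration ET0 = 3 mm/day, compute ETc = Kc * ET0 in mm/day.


ETc = Kc * ET0
    = 0.47 * 3
    = 1.41 mm/day


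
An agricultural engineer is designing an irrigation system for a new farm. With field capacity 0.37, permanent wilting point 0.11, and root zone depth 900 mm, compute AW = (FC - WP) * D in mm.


AW = (FC - WP) * D
   = (0.37 - 0.11) * 900
   = 0.26 * 900
   = 234 mm


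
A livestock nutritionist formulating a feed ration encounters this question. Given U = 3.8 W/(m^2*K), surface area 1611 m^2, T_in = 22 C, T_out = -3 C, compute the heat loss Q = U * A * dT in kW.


dT = 22 - (-3) = 25 K
Q = U * A * dT
  = 3.8 * 1611 * 25
  = 153045 W = 153.05 kW


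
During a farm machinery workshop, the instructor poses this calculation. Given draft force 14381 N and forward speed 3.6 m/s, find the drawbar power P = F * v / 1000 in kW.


P = F * v / 1000
  = 14381 * 3.6 / 1000
  = 51771.60 / 1000
  = 51.77 kW


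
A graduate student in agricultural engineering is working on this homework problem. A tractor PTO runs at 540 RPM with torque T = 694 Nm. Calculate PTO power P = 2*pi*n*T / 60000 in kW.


P = 2*pi*n*T / 60000
  = 2*pi * 540 * 694 / 60000
  = 2354686.53 / 60000
  = 39.24 kW


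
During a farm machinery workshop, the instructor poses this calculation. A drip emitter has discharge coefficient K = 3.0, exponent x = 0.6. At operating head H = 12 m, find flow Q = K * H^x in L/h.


Q = K * H^x
  = 3.0 * 12^0.6
  = 3.0 * 4.4413
  = 13.32 L/h


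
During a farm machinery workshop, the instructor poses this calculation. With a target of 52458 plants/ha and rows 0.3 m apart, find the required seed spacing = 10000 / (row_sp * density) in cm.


spacing = 10000 / (row_sp * density)
        = 10000 / (0.3 * 52458)
        = 10000 / 15737.40
        = 0.63543 m = 63.54 cm


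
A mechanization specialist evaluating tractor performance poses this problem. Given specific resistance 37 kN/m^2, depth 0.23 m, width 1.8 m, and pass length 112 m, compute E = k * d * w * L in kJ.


E = k * d * w * L
  = 37 * 0.23 * 1.8 * 112
  = 1715.62 kJ


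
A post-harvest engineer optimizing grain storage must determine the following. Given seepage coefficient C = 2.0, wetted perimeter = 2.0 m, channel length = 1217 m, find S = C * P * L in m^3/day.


S = C * P * L
  = 2.0 * 2.0 * 1217
  = 4868 m^3/day


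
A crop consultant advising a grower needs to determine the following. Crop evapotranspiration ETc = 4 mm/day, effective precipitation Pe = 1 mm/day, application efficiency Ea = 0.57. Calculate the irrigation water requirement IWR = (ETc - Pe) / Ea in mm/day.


IWR = (ETc - Pe) / Ea
    = (4 - 1) / 0.57
    = 3 / 0.57
    = 5.26 mm/day


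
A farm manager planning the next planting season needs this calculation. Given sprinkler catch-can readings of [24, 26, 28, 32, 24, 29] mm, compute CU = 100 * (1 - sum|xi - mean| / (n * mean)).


xbar = 163 / 6 = 27.167
sum|xi - xbar| = 15
CU = 100 * (1 - 15 / (6 * 27.167))
   = 100 * (1 - 0.0920)
   = 90.80%


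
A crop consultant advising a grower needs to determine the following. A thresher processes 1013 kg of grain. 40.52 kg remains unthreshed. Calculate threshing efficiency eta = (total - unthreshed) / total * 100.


eta = (total - unthreshed) / total * 100
    = (1013 - 40.52) / 1013 * 100
    = 972.48 / 1013 * 100
    = 96%


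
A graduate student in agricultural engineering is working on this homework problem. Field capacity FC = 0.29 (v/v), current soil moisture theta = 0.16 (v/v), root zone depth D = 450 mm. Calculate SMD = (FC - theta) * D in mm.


SMD = (FC - theta) * D
    = (0.29 - 0.16) * 450
    = 0.130 * 450
    = 58.50 mm


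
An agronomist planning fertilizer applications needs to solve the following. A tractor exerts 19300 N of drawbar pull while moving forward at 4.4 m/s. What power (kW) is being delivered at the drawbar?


P = F * v / 1000
  = 19300 * 4.4 / 1000
  = 84920 / 1000
  = 84.92 kW


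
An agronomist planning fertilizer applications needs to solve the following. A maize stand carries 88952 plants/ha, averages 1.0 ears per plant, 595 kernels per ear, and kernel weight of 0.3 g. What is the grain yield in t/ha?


Y = density * ears * kernels * kw
  = 88952 * 1.0 * 595 * 0.3 g/ha
  = 15877932 g/ha
  = 15877.93 kg/ha = 15.88 t/ha


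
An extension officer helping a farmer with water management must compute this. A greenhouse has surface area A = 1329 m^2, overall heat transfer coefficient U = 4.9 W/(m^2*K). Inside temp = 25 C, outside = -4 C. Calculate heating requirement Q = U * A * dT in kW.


dT = 25 - (-4) = 29 K
Q = U * A * dT
  = 4.9 * 1329 * 29
  = 188850.90 W = 188.85 kW


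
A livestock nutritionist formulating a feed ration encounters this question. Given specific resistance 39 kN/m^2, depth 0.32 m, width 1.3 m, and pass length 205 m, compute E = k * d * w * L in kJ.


E = k * d * w * L
  = 39 * 0.32 * 1.3 * 205
  = 3325.92 kJ


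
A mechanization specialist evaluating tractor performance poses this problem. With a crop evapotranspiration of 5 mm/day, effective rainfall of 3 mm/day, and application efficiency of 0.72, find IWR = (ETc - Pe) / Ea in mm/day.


IWR = (ETc - Pe) / Ea
    = (5 - 3) / 0.72
    = 2 / 0.72
    = 2.78 mm/day


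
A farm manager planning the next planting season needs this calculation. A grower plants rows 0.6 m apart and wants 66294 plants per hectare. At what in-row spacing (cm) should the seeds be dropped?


spacing = 10000 / (row_sp * density)
        = 10000 / (0.6 * 66294)
        = 10000 / 39776.40
        = 0.25141 m = 25.14 cm


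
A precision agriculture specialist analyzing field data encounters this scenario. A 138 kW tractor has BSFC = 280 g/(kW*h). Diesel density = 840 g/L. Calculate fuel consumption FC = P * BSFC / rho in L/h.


FC = P * BSFC / rho_fuel
   = 138 * 280 / 840
   = 38640 / 840
   = 46 L/h


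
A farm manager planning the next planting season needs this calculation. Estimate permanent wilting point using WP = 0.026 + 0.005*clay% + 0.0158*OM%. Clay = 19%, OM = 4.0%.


WP = 0.026 + 0.005*19 + 0.0158*4.0
   = 0.026 + 0.0950 + 0.0632
   = 0.1842


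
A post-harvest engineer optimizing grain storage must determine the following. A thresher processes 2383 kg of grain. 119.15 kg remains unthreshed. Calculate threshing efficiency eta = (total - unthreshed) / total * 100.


eta = (total - unthreshed) / total * 100
    = (2383 - 119.15) / 2383 * 100
    = 2263.85 / 2383 * 100
    = 95%


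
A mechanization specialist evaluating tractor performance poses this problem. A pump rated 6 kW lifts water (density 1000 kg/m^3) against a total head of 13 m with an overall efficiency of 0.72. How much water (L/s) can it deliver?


Q = (P * 1000 * eta) / (rho * g * H)
  = (6 * 1000 * 0.72) / (1000 * 9.81 * 13)
  = 4320 / 127530
  = 0.03387 m^3/s = 33.87 L/s


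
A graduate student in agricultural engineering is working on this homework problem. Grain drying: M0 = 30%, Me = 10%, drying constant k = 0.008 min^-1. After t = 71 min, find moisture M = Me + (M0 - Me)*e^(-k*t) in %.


M = Me + (M0 - Me) * e^(-k*t)
  = 10 + (30 - 10) * e^(-0.008*71)
  = 10 + 20 * e^(-0.568)
  = 10 + 20 * 0.56666
  = 10 + 11.3332
  = 21.33%


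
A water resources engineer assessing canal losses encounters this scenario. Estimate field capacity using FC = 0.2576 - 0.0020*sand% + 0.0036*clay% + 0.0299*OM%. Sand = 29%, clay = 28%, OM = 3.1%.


FC = 0.2576 - 0.0020*29 + 0.0036*28 + 0.0299*3.1
   = 0.2576 - 0.0580 + 0.1008 + 0.0927
   = 0.3931


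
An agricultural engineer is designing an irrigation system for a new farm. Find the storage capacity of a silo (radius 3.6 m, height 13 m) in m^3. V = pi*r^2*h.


V = pi * r^2 * h
  = pi * 3.6^2 * 13
  = pi * 12.96 * 13
  = 529.30 m^3


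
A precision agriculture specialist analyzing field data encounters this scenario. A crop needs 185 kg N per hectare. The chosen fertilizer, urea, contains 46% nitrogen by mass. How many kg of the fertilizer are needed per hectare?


Rate = N_required / (N_content / 100)
     = 185 / (46 / 100)
     = 185 / 0.46
     = 402.17 kg/ha


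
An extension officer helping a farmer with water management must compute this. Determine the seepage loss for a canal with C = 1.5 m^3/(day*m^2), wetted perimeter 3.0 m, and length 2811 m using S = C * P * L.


S = C * P * L
  = 1.5 * 3.0 * 2811
  = 12649.50 m^3/day


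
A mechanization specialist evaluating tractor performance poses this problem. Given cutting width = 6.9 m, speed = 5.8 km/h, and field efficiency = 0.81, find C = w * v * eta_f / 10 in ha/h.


C = w * v * eta_f / 10
  = 6.9 * 5.8 * 0.81 / 10
  = 32.42 / 10
  = 3.24 ha/h


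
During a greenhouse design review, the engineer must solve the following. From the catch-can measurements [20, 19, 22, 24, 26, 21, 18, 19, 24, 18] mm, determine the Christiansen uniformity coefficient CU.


xbar = 211 / 10 = 21.100
sum|xi - xbar| = 23.200
CU = 100 * (1 - 23.200 / (10 * 21.100))
   = 100 * (1 - 0.1100)
   = 89.00%


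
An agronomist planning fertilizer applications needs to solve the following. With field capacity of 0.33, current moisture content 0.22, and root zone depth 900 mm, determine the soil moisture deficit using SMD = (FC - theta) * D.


SMD = (FC - theta) * D
    = (0.33 - 0.22) * 900
    = 0.110 * 900
    = 99 mm


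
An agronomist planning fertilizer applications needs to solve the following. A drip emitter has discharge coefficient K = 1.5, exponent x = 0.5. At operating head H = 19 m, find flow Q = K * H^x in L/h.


Q = K * H^x
  = 1.5 * 19^0.5
  = 1.5 * 4.3589
  = 6.54 L/h


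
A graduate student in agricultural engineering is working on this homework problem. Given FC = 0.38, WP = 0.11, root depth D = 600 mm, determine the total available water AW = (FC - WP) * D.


AW = (FC - WP) * D
   = (0.38 - 0.11) * 600
   = 0.27 * 600
   = 162 mm


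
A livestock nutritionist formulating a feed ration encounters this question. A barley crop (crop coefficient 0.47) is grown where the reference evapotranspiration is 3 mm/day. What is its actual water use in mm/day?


ETc = Kc * ET0
    = 0.47 * 3
    = 1.41 mm/day


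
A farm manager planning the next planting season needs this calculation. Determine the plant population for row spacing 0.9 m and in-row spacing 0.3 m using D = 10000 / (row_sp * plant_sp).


D = 10000 / (row_sp * plant_sp)
  = 10000 / (0.9 * 0.3)
  = 10000 / 0.2700
  = 37037.04 plants/ha


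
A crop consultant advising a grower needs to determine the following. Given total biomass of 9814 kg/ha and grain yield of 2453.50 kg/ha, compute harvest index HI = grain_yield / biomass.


HI = grain_yield / biomass
   = 2453.50 / 9814
   = 0.25


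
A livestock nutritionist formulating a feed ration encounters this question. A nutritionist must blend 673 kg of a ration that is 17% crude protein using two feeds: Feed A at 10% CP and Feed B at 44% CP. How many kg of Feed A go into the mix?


parts_A = CP_b - target = 44 - 17 = 27
parts_B = target - CP_a = 17 - 10 = 7
total_parts = 27 + 7 = 34
Feed A = 673 * 27 / 34 = 534.44 kg
Feed B = 673 * 7 / 34 = 138.56 kg

534.44 kg


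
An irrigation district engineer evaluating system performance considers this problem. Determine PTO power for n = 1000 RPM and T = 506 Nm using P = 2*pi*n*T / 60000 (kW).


P = 2*pi*n*T / 60000
  = 2*pi * 1000 * 506 / 60000
  = 3179291.77 / 60000
  = 52.99 kW


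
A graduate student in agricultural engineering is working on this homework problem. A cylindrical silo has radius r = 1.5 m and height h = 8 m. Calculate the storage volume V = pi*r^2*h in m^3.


V = pi * r^2 * h
  = pi * 1.5^2 * 8
  = pi * 2.25 * 8
  = 56.55 m^3


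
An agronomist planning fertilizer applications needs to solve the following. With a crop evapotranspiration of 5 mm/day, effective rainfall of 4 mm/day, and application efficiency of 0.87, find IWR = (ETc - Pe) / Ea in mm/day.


IWR = (ETc - Pe) / Ea
    = (5 - 4) / 0.87
    = 1 / 0.87
    = 1.15 mm/day


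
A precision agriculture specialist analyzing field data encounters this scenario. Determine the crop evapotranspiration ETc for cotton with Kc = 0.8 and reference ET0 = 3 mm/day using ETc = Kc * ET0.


ETc = Kc * ET0
    = 0.8 * 3
    = 2.40 mm/day


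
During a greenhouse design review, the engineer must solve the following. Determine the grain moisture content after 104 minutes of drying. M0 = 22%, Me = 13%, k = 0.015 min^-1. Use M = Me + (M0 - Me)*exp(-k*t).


M = Me + (M0 - Me) * e^(-k*t)
  = 13 + (22 - 13) * e^(-0.015*104)
  = 13 + 9 * e^(-1.560)
  = 13 + 9 * 0.21014
  = 13 + 1.8912
  = 14.89%


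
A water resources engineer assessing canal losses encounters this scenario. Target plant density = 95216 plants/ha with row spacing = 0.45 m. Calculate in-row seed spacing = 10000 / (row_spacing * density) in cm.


spacing = 10000 / (row_sp * density)
        = 10000 / (0.45 * 95216)
        = 10000 / 42847.20
        = 0.23339 m = 23.34 cm


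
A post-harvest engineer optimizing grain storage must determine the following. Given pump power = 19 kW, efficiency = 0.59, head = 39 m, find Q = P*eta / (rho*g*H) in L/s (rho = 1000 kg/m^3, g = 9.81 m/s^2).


Q = (P * 1000 * eta) / (rho * g * H)
  = (19 * 1000 * 0.59) / (1000 * 9.81 * 39)
  = 11210 / 382590
  = 0.02930 m^3/s = 29.30 L/s


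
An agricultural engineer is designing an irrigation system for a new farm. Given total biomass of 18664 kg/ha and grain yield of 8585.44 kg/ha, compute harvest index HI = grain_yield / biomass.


HI = grain_yield / biomass
   = 8585.44 / 18664
   = 0.46


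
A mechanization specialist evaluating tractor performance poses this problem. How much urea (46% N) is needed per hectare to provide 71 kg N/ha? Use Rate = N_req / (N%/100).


Rate = N_required / (N_content / 100)
     = 71 / (46 / 100)
     = 71 / 0.46
     = 154.35 kg/ha


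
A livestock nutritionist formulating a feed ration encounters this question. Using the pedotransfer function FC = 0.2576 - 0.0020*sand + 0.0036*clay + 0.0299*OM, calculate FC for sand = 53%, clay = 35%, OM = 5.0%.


FC = 0.2576 - 0.0020*53 + 0.0036*35 + 0.0299*5.0
   = 0.2576 - 0.1060 + 0.1260 + 0.1495
   = 0.4271


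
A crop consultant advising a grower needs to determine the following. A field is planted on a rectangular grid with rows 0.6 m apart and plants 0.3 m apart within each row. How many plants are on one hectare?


D = 10000 / (row_sp * plant_sp)
  = 10000 / (0.6 * 0.3)
  = 10000 / 0.1800
  = 55555.56 plants/ha


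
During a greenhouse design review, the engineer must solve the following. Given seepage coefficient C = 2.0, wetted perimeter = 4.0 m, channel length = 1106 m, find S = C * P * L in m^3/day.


S = C * P * L
  = 2.0 * 4.0 * 1106
  = 8848 m^3/day


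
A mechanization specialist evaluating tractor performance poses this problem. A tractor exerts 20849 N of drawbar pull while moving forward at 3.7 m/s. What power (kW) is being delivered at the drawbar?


P = F * v / 1000
  = 20849 * 3.7 / 1000
  = 77141.30 / 1000
  = 77.14 kW


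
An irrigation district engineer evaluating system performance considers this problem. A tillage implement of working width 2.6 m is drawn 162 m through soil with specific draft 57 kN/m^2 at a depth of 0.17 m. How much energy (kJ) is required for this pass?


E = k * d * w * L
  = 57 * 0.17 * 2.6 * 162
  = 4081.43 kJ


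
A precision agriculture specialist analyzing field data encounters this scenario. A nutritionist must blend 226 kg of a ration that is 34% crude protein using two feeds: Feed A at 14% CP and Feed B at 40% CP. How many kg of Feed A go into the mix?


parts_A = CP_b - target = 40 - 34 = 6
parts_B = target - CP_a = 34 - 14 = 20
total_parts = 6 + 20 = 26
Feed A = 226 * 6 / 26 = 52.15 kg
Feed B = 226 * 20 / 26 = 173.85 kg

52.15 kg


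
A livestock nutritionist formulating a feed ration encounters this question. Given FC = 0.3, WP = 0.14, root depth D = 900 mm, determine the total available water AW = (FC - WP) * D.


AW = (FC - WP) * D
   = (0.3 - 0.14) * 900
   = 0.16 * 900
   = 144 mm


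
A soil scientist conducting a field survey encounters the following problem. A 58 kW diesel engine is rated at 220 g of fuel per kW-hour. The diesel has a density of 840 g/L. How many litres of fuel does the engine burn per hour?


FC = P * BSFC / rho_fuel
   = 58 * 220 / 840
   = 12760 / 840
   = 15.19 L/h


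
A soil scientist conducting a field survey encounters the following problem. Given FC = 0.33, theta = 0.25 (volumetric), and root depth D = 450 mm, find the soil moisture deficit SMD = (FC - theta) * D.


SMD = (FC - theta) * D
    = (0.33 - 0.25) * 450
    = 0.080 * 450
    = 36 mm


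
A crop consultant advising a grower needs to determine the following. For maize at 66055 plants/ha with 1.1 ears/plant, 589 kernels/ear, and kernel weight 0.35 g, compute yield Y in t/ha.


Y = density * ears * kernels * kw
  = 66055 * 1.1 * 589 * 0.35 g/ha
  = 14978962.08 g/ha
  = 14978.96 kg/ha = 14.98 t/ha


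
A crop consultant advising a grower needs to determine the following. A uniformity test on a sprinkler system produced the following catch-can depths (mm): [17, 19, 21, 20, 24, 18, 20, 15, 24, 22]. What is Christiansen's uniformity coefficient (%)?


xbar = 200 / 10 = 20
sum|xi - xbar| = 22
CU = 100 * (1 - 22 / (10 * 20))
   = 100 * (1 - 0.1100)
   = 89%


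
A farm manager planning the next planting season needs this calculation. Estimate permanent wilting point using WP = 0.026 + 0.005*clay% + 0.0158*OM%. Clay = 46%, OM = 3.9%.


WP = 0.026 + 0.005*46 + 0.0158*3.9
   = 0.026 + 0.2300 + 0.0616
   = 0.3176


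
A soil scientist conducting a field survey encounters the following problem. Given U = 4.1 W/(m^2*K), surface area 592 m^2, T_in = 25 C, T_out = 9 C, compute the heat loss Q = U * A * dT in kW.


dT = 25 - (9) = 16 K
Q = U * A * dT
  = 4.1 * 592 * 16
  = 38835.20 W = 38.84 kW


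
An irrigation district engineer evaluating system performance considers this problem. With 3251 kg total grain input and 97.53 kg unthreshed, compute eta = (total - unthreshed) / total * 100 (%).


eta = (total - unthreshed) / total * 100
    = (3251 - 97.53) / 3251 * 100
    = 3153.47 / 3251 * 100
    = 97%


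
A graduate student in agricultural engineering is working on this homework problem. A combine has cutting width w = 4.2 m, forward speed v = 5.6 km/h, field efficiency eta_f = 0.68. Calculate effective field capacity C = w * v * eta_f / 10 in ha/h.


C = w * v * eta_f / 10
  = 4.2 * 5.6 * 0.68 / 10
  = 15.99 / 10
  = 1.60 ha/h


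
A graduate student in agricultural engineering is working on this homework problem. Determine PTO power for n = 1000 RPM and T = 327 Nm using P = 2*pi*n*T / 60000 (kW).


P = 2*pi*n*T / 60000
  = 2*pi * 1000 * 327 / 60000
  = 2054601.60 / 60000
  = 34.24 kW


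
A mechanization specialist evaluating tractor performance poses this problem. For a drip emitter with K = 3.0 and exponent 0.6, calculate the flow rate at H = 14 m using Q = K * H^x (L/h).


Q = K * H^x
  = 3.0 * 14^0.6
  = 3.0 * 4.8717
  = 14.61 L/h


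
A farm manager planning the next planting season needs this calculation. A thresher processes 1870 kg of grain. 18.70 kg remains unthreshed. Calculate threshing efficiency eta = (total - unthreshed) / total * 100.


eta = (total - unthreshed) / total * 100
    = (1870 - 18.70) / 1870 * 100
    = 1851.30 / 1870 * 100
    = 99%


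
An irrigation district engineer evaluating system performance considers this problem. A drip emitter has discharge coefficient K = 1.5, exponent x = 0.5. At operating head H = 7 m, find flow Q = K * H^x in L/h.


Q = K * H^x
  = 1.5 * 7^0.5
  = 1.5 * 2.6458
  = 3.97 L/h


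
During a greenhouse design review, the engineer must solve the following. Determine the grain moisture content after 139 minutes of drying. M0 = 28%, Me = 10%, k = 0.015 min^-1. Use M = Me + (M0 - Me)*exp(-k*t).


M = Me + (M0 - Me) * e^(-k*t)
  = 10 + (28 - 10) * e^(-0.015*139)
  = 10 + 18 * e^(-2.085)
  = 10 + 18 * 0.12431
  = 10 + 2.2375
  = 12.24%


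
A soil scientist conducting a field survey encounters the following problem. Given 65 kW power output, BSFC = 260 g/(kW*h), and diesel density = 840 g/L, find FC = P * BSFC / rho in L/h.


FC = P * BSFC / rho_fuel
   = 65 * 260 / 840
   = 16900 / 840
   = 20.12 L/h


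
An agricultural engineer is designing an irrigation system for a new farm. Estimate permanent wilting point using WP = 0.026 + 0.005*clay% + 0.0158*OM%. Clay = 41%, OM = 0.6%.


WP = 0.026 + 0.005*41 + 0.0158*0.6
   = 0.026 + 0.2050 + 0.0095
   = 0.2405


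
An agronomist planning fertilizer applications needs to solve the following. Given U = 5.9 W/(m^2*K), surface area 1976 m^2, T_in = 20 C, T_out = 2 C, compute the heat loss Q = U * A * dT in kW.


dT = 20 - (2) = 18 K
Q = U * A * dT
  = 5.9 * 1976 * 18
  = 209851.20 W = 209.85 kW


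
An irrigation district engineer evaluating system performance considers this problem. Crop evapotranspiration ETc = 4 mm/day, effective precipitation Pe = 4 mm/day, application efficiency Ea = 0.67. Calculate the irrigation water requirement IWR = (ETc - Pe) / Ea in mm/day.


IWR = (ETc - Pe) / Ea
    = (4 - 4) / 0.67
    = 0 / 0.67
    = 0 mm/day


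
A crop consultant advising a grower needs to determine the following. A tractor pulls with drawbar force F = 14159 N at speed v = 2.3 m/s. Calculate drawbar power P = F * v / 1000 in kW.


P = F * v / 1000
  = 14159 * 2.3 / 1000
  = 32565.70 / 1000
  = 32.57 kW


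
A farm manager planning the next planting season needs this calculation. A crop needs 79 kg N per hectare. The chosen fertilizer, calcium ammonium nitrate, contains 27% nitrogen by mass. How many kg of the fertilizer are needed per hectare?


Rate = N_required / (N_content / 100)
     = 79 / (27 / 100)
     = 79 / 0.27
     = 292.59 kg/ha


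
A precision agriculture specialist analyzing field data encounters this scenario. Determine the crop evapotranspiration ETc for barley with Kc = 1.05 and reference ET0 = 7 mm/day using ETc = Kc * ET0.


ETc = Kc * ET0
    = 1.05 * 7
    = 7.35 mm/day


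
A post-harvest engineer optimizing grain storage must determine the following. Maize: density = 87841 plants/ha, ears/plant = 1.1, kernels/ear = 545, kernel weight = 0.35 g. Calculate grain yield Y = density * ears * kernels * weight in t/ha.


Y = density * ears * kernels * kw
  = 87841 * 1.1 * 545 * 0.35 g/ha
  = 18431237.83 g/ha
  = 18431.24 kg/ha = 18.43 t/ha


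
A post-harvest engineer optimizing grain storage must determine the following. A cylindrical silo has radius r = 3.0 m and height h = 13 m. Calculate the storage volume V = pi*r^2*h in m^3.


V = pi * r^2 * h
  = pi * 3.0^2 * 13
  = pi * 9 * 13
  = 367.57 m^3


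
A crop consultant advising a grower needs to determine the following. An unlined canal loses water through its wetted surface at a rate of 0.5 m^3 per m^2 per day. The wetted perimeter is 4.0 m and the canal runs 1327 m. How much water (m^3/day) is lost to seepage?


S = C * P * L
  = 0.5 * 4.0 * 1327
  = 2654 m^3/day


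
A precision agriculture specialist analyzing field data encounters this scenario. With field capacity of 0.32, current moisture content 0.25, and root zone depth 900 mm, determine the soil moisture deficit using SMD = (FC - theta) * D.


SMD = (FC - theta) * D
    = (0.32 - 0.25) * 900
    = 0.070 * 900
    = 63 mm


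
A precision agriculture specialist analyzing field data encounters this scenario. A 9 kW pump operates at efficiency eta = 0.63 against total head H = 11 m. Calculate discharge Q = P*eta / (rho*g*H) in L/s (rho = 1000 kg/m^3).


Q = (P * 1000 * eta) / (rho * g * H)
  = (9 * 1000 * 0.63) / (1000 * 9.81 * 11)
  = 5670 / 107910
  = 0.05254 m^3/s = 52.54 L/s


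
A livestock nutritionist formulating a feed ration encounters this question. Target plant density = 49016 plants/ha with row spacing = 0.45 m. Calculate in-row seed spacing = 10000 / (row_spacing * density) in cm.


spacing = 10000 / (row_sp * density)
        = 10000 / (0.45 * 49016)
        = 10000 / 22057.20
        = 0.45337 m = 45.34 cm


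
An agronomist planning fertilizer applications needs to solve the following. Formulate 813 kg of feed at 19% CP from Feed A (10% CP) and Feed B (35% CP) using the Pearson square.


parts_A = CP_b - target = 35 - 19 = 16
parts_B = target - CP_a = 19 - 10 = 9
total_parts = 16 + 9 = 25
Feed A = 813 * 16 / 25 = 520.32 kg
Feed B = 813 * 9 / 25 = 292.68 kg

520.32 kg


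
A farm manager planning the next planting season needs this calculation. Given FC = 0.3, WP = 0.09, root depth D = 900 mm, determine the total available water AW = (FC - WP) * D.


AW = (FC - WP) * D
   = (0.3 - 0.09) * 900
   = 0.21 * 900
   = 189 mm


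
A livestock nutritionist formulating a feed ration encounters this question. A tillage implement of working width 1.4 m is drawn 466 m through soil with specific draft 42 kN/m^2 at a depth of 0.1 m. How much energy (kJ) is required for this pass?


E = k * d * w * L
  = 42 * 0.1 * 1.4 * 466
  = 2740.08 kJ


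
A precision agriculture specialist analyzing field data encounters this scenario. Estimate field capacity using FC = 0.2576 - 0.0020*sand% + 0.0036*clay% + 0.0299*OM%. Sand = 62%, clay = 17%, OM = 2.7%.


FC = 0.2576 - 0.0020*62 + 0.0036*17 + 0.0299*2.7
   = 0.2576 - 0.1240 + 0.0612 + 0.0807
   = 0.2755


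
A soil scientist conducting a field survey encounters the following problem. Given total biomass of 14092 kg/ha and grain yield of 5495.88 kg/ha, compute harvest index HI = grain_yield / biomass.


HI = grain_yield / biomass
   = 5495.88 / 14092
   = 0.39


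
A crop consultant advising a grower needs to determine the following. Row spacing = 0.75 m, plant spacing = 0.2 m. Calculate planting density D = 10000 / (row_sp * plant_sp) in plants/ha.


D = 10000 / (row_sp * plant_sp)
  = 10000 / (0.75 * 0.2)
  = 10000 / 0.1500
  = 66666.67 plants/ha


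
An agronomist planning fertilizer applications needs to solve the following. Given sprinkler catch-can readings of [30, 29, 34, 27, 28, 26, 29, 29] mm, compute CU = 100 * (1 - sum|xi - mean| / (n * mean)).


xbar = 232 / 8 = 29
sum|xi - xbar| = 12
CU = 100 * (1 - 12 / (8 * 29))
   = 100 * (1 - 0.0517)
   = 94.83%


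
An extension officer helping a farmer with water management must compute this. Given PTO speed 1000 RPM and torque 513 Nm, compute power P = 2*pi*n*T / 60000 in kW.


P = 2*pi*n*T / 60000
  = 2*pi * 1000 * 513 / 60000
  = 3223274.06 / 60000
  = 53.72 kW


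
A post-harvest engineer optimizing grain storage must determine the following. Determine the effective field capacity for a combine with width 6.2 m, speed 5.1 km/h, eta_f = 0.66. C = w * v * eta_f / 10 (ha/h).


C = w * v * eta_f / 10
  = 6.2 * 5.1 * 0.66 / 10
  = 20.87 / 10
  = 2.09 ha/h


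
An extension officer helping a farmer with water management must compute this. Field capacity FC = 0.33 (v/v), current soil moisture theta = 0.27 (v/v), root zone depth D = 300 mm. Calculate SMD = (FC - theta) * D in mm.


SMD = (FC - theta) * D
    = (0.33 - 0.27) * 300
    = 0.060 * 300
    = 18 mm


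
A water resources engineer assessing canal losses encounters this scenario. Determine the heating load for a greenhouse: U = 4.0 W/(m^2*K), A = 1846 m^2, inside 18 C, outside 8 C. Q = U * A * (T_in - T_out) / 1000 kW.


dT = 18 - (8) = 10 K
Q = U * A * dT
  = 4.0 * 1846 * 10
  = 73840 W = 73.84 kW


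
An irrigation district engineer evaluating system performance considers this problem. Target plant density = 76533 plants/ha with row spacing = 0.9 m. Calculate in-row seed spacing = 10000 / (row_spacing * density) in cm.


spacing = 10000 / (row_sp * density)
        = 10000 / (0.9 * 76533)
        = 10000 / 68879.70
        = 0.14518 m = 14.52 cm


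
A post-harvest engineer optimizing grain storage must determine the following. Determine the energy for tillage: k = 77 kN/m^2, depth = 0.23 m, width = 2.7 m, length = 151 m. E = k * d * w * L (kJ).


E = k * d * w * L
  = 77 * 0.23 * 2.7 * 151
  = 7220.37 kJ


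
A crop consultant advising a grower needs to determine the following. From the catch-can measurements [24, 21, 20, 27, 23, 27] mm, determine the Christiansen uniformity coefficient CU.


xbar = 142 / 6 = 23.667
sum|xi - xbar| = 14
CU = 100 * (1 - 14 / (6 * 23.667))
   = 100 * (1 - 0.0986)
   = 90.14%


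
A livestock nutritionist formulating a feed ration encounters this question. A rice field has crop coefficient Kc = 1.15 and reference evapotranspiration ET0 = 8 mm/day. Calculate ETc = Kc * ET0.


ETc = Kc * ET0
    = 1.15 * 8
    = 9.20 mm/day


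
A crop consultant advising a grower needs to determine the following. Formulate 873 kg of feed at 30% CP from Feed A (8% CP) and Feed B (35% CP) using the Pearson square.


parts_A = CP_b - target = 35 - 30 = 5
parts_B = target - CP_a = 30 - 8 = 22
total_parts = 5 + 22 = 27
Feed A = 873 * 5 / 27 = 161.67 kg
Feed B = 873 * 22 / 27 = 711.33 kg

161.67 kg


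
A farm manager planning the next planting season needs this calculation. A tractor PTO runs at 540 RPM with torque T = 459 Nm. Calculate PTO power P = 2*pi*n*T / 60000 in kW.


P = 2*pi*n*T / 60000
  = 2*pi * 540 * 459 / 60000
  = 1557350.31 / 60000
  = 25.96 kW


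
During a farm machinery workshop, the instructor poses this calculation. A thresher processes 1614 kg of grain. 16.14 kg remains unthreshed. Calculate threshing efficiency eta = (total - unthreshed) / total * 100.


eta = (total - unthreshed) / total * 100
    = (1614 - 16.14) / 1614 * 100
    = 1597.86 / 1614 * 100
    = 99%


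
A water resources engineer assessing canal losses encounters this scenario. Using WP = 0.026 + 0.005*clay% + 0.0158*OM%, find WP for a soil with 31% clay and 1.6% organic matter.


WP = 0.026 + 0.005*31 + 0.0158*1.6
   = 0.026 + 0.1550 + 0.0253
   = 0.2063


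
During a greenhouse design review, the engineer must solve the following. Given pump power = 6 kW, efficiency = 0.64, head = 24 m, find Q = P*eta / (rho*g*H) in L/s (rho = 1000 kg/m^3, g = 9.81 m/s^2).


Q = (P * 1000 * eta) / (rho * g * H)
  = (6 * 1000 * 0.64) / (1000 * 9.81 * 24)
  = 3840 / 235440
  = 0.01631 m^3/s = 16.31 L/s


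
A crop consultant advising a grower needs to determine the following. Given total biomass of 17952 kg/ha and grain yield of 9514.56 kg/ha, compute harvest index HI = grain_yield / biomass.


HI = grain_yield / biomass
   = 9514.56 / 17952
   = 0.53


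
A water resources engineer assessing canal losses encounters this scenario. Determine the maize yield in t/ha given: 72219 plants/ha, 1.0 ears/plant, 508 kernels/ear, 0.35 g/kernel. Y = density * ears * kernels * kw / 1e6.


Y = density * ears * kernels * kw
  = 72219 * 1.0 * 508 * 0.35 g/ha
  = 12840538.20 g/ha
  = 12840.54 kg/ha = 12.84 t/ha


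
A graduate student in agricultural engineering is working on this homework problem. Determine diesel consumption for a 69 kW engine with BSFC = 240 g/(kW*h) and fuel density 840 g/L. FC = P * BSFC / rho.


FC = P * BSFC / rho_fuel
   = 69 * 240 / 840
   = 16560 / 840
   = 19.71 L/h


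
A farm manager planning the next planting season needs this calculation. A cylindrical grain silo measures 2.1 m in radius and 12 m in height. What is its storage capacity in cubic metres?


V = pi * r^2 * h
  = pi * 2.1^2 * 12
  = pi * 4.41 * 12
  = 166.25 m^3


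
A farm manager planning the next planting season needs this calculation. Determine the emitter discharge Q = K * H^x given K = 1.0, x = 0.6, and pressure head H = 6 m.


Q = K * H^x
  = 1.0 * 6^0.6
  = 1.0 * 2.9302
  = 2.93 L/h


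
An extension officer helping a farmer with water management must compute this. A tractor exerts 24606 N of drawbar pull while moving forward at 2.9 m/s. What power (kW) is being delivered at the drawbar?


P = F * v / 1000
  = 24606 * 2.9 / 1000
  = 71357.40 / 1000
  = 71.36 kW


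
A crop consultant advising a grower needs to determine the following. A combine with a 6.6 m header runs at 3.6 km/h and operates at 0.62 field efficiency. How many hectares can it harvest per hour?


C = w * v * eta_f / 10
  = 6.6 * 3.6 * 0.62 / 10
  = 14.73 / 10
  = 1.47 ha/h


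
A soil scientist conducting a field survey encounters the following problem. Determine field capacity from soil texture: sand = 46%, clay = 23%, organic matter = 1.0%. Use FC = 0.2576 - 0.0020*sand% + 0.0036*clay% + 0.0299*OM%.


FC = 0.2576 - 0.0020*46 + 0.0036*23 + 0.0299*1.0
   = 0.2576 - 0.0920 + 0.0828 + 0.0299
   = 0.2783


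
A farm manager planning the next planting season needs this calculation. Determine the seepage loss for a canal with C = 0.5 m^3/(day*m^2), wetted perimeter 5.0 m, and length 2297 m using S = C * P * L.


S = C * P * L
  = 0.5 * 5.0 * 2297
  = 5742.50 m^3/day


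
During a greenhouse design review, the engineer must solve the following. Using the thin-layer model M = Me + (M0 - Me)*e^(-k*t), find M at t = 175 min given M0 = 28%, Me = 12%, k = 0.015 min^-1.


M = Me + (M0 - Me) * e^(-k*t)
  = 12 + (28 - 12) * e^(-0.015*175)
  = 12 + 16 * e^(-2.625)
  = 12 + 16 * 0.07244
  = 12 + 1.1590
  = 13.16%


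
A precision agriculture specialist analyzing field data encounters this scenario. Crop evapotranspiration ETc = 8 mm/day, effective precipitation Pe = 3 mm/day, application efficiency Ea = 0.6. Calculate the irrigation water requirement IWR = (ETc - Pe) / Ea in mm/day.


IWR = (ETc - Pe) / Ea
    = (8 - 3) / 0.6
    = 5 / 0.6
    = 8.33 mm/day


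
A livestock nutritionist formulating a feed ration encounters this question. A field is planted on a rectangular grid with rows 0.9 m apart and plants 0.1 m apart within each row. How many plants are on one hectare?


D = 10000 / (row_sp * plant_sp)
  = 10000 / (0.9 * 0.1)
  = 10000 / 0.0900
  = 111111.11 plants/ha


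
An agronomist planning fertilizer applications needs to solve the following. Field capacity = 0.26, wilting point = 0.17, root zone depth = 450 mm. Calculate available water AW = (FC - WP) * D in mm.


AW = (FC - WP) * D
   = (0.26 - 0.17) * 450
   = 0.09 * 450
   = 40.50 mm
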